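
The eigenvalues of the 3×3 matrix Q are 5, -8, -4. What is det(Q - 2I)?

180

If Q has eigenvalues 5, -8, -4, then Q - 2I has eigenvalues 3, -10, -6.
det(Q - 2I) = (3) · (-10) · (-6) = 180.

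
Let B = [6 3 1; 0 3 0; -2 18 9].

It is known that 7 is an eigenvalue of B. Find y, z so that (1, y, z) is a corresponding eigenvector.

0, 1

We need (B - 7I)v = 0.
B - 7I = [[-1, 3, 1], [0, -4, 0], [-2, 18, 2]].
Row 1: (-1)·1 + (3)·y + (1)·z = 0
Row 2: (0)·1 + (-4)·y + (0)·z = 0
Row 3: (-2)·1 + (18)·y + (2)·z = 0
Solving gives y = 0, z = 1.
Check: B·(1, 0, 1) = (7, 0, 7) = 7·(1, 0, 1).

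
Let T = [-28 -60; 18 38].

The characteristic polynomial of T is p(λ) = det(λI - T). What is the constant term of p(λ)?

p(λ) = λ^2 - 10λ + 16.
The constant term is 16.

16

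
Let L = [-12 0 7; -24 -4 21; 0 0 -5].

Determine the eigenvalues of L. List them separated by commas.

The characteristic polynomial is p(μ) = det(μI - L).
Cofactor expansion gives p(μ) = μ^3 + 21μ^2 + 128μ + 240.
Rational-root test: μ = -12 gives p(-12) = 0.
Factor out (μ + 12): p(μ) = (μ + 12)·(μ^2 + 9μ + 20).
The quadratic factors as (μ + 5)·(μ + 4).
Eigenvalues: -12, -5, -4.

-12, -5, -4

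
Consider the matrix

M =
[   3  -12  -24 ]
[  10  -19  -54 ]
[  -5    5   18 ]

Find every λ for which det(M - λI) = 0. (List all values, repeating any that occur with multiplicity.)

-9, 3, 8

Compute the characteristic polynomial p(λ) = det(λI - M).
Expanding the 3×3 determinant: p(λ) = λ^3 - 2λ^2 - 75λ + 216.
Rational-root test: λ = 3 gives p(3) = 0.
Dividing by (λ - 3) leaves λ^2 + λ - 72.
The quadratic factors as (λ + 9)·(λ - 8).
Eigenvalues: -9, 3, 8.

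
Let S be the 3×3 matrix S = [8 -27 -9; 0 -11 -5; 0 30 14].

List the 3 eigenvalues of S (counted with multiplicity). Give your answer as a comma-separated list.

-1, 4, 8

The characteristic polynomial is p(lambda) = det(lambda·I - S).
Cofactor expansion gives p(lambda) = lambda^3 - 11·lambda^2 + 20·lambda + 32.
Rational-root test: lambda = 8 gives p(8) = 0.
Dividing by (lambda - 8) leaves lambda^2 - 3·lambda - 4.
The quadratic factors as (lambda + 1)·(lambda - 4).
Eigenvalues: -1, 4, 8.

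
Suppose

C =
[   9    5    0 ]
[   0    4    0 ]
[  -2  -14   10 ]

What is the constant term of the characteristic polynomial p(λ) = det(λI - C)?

-360

p(0) = det(0·I − C) = det(−C) = (−1)^3·det(C).
det(C) = 360, so p(0) = -360.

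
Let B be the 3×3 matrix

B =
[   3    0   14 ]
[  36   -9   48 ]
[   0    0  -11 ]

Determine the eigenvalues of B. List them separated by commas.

Set up det(sI - B) = 0.
Cofactor expansion gives p(s) = s^3 + 17s^2 + 39s - 297.
Rational-root test: s = -11 gives p(-11) = 0.
Factor out (s + 11): p(s) = (s + 11)·(s^2 + 6s - 27).
The quadratic factors as (s + 9)·(s - 3).
Eigenvalues: -11, -9, 3.

-11, -9, 3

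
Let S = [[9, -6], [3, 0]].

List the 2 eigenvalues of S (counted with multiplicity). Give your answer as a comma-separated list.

det(S - rI) = (9 - r)(0 - r) - (-6)·(3) = r^2 - 9r + 18.
This factors as (r - 3)·(r - 6) = 0.
Eigenvalues: 3, 6.

3, 6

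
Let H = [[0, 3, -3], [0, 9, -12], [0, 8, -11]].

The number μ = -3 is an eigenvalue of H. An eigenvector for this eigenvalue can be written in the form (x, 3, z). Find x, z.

0, 3

We need (H + 3I)v = 0.
H + 3I = [[3, 3, -3], [0, 12, -12], [0, 8, -8]].
Row 1: (3)·x + (3)·3 + (-3)·z = 0
Row 2: (0)·x + (12)·3 + (-12)·z = 0
Row 3: (0)·x + (8)·3 + (-8)·z = 0
Solving gives x = 0, z = 3.
Check: H·(0, 3, 3) = (0, -9, -9) = -3·(0, 3, 3).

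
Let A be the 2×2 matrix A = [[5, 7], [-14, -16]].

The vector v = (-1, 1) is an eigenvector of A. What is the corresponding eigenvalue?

-2

Compute Av: A·(-1, 1) = (2, -2).
Since Av = λv, compare component 1: 2 = λ·-1, so λ = -2.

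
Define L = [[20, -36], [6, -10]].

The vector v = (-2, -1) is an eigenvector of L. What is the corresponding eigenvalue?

2

Compute Lv: L·(-2, -1) = (-4, -2).
Since Lv = λv, compare component 1: -4 = λ·-2, so λ = 2.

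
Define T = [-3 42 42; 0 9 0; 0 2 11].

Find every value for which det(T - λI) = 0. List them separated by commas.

The characteristic polynomial is p(μ) = det(μI - T).
Expanding the 3×3 determinant: p(μ) = μ^3 - 17μ^2 + 39μ + 297.
Since p(9) = 0, μ = 9 is a root.
Dividing by (μ - 9) leaves μ^2 - 8μ - 33.
The quadratic factors as (μ + 3)·(μ - 11).
Eigenvalues: -3, 9, 11.

-3, 9, 11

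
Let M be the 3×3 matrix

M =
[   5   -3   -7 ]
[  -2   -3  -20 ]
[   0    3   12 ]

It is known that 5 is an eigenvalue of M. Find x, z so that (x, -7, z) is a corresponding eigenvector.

We need (M - 5I)v = 0.
M - 5I = [[0, -3, -7], [-2, -8, -20], [0, 3, 7]].
Row 1: (0)·x + (-3)·-7 + (-7)·z = 0
Row 2: (-2)·x + (-8)·-7 + (-20)·z = 0
Row 3: (0)·x + (3)·-7 + (7)·z = 0
Solving gives x = -2, z = 3.
Check: M·(-2, -7, 3) = (-10, -35, 15) = 5·(-2, -7, 3).

-2, 3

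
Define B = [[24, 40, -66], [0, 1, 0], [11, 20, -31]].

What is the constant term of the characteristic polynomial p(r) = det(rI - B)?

18

p(0) = det(0·I − B) = det(−B) = (−1)^3·det(B).
det(B) = -18, so p(0) = 18.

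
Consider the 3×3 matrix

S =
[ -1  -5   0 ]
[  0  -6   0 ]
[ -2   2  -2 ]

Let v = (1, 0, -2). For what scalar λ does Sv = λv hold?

-1

Compute Sv: S·(1, 0, -2) = (-1, 0, 2).
Since Sv = λv, compare component 1: -1 = λ·1, so λ = -1.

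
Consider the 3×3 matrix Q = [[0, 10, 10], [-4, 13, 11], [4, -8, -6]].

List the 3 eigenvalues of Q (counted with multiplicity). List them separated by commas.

0, 2, 5

Compute the characteristic polynomial p(t) = det(tI - Q).
Cofactor expansion gives p(t) = t^3 - 7t^2 + 10t.
Try t = 2: p(2) = 0, so 2 is a root.
Dividing by (t - 2) leaves t^2 - 5t.
The quadratic factors as t·(t - 5).
Eigenvalues: 0, 2, 5.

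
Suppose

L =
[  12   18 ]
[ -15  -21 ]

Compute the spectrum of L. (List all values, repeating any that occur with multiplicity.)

det(L - sI) = (12 - s)(-21 - s) - (18)·(-15) = s^2 + 9s + 18.
This factors as (s + 6)·(s + 3) = 0.
Eigenvalues: -6, -3.

-6, -3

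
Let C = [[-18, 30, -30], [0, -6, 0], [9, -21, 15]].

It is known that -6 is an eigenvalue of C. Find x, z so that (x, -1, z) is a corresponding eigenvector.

0, -1

We need (C + 6I)v = 0.
C + 6I = [[-12, 30, -30], [0, 0, 0], [9, -21, 21]].
Row 1: (-12)·x + (30)·-1 + (-30)·z = 0
Row 2: (0)·x + (0)·-1 + (0)·z = 0
Row 3: (9)·x + (-21)·-1 + (21)·z = 0
Solving gives x = 0, z = -1.
Check: C·(0, -1, -1) = (0, 6, 6) = -6·(0, -1, -1).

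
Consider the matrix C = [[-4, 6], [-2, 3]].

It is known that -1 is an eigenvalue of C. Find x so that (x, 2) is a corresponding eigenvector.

4

We need (C + 1I)v = 0.
C + 1I = [[-3, 6], [-2, 4]].
Row 1: (-3)·x + (6)·2 = 0
Row 2: (-2)·x + (4)·2 = 0
Solving gives x = 4.
Check: C·(4, 2) = (-4, -2) = -1·(4, 2).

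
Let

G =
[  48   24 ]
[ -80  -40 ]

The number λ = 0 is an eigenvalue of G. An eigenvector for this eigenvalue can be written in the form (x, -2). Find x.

We need (G)v = 0.
G = [[48, 24], [-80, -40]].
Row 1: (48)·x + (24)·-2 = 0
Row 2: (-80)·x + (-40)·-2 = 0
Solving gives x = 1.
Check: G·(1, -2) = (0, 0) = 0·(1, -2).

1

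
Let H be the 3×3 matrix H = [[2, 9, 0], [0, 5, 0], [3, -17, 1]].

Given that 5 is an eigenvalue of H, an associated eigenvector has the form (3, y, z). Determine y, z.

We need (H - 5I)v = 0.
H - 5I = [[-3, 9, 0], [0, 0, 0], [3, -17, -4]].
Row 1: (-3)·3 + (9)·y + (0)·z = 0
Row 2: (0)·3 + (0)·y + (0)·z = 0
Row 3: (3)·3 + (-17)·y + (-4)·z = 0
Solving gives y = 1, z = -2.
Check: H·(3, 1, -2) = (15, 5, -10) = 5·(3, 1, -2).

1, -2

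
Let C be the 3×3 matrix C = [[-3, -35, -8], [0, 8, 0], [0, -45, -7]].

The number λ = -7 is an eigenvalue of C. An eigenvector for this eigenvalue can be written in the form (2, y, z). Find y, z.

We need (C + 7I)v = 0.
C + 7I = [[4, -35, -8], [0, 15, 0], [0, -45, 0]].
Row 1: (4)·2 + (-35)·y + (-8)·z = 0
Row 2: (0)·2 + (15)·y + (0)·z = 0
Row 3: (0)·2 + (-45)·y + (0)·z = 0
Solving gives y = 0, z = 1.
Check: C·(2, 0, 1) = (-14, 0, -7) = -7·(2, 0, 1).

0, 1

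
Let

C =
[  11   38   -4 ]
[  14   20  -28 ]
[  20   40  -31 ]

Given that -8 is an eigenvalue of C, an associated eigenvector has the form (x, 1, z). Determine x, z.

-2, 0

We need (C + 8I)v = 0.
C + 8I = [[19, 38, -4], [14, 28, -28], [20, 40, -23]].
Row 1: (19)·x + (38)·1 + (-4)·z = 0
Row 2: (14)·x + (28)·1 + (-28)·z = 0
Row 3: (20)·x + (40)·1 + (-23)·z = 0
Solving gives x = -2, z = 0.
Check: C·(-2, 1, 0) = (16, -8, 0) = -8·(-2, 1, 0).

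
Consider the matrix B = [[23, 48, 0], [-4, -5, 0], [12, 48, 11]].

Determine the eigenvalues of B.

7, 11, 11

The characteristic polynomial is p(r) = det(rI - B).
Expanding the 3×3 determinant: p(r) = r^3 - 29r^2 + 275r - 847.
Rational-root test: r = 11 gives p(11) = 0.
Dividing by (r - 11) leaves r^2 - 18r + 77.
The quadratic factors as (r - 7)·(r - 11).
Eigenvalues: 7, 11, 11.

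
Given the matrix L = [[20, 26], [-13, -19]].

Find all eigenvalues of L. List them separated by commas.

-6, 7

det(L - sI) = (20 - s)(-19 - s) - (26)·(-13) = s^2 - s - 42.
This factors as (s + 6)·(s - 7) = 0.
Eigenvalues: -6, 7.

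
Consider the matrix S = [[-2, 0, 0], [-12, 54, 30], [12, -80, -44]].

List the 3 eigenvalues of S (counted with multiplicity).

-2, 4, 6

Compute the characteristic polynomial p(lambda) = det(lambda·I - S).
Expanding the 3×3 determinant: p(lambda) = lambda^3 - 8·lambda^2 + 4·lambda + 48.
Try lambda = -2: p(-2) = 0, so -2 is a root.
Dividing by (lambda + 2) leaves lambda^2 - 10·lambda + 24.
The quadratic factors as (lambda - 4)·(lambda - 6).
Eigenvalues: -2, 4, 6.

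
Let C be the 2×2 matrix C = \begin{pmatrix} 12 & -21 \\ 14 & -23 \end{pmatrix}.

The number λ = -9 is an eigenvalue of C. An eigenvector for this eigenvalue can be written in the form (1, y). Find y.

1

We need (C + 9I)v = 0.
C + 9I = [[21, -21], [14, -14]].
Row 1: (21)·1 + (-21)·y = 0
Row 2: (14)·1 + (-14)·y = 0
Solving gives y = 1.
Check: C·(1, 1) = (-9, -9) = -9·(1, 1).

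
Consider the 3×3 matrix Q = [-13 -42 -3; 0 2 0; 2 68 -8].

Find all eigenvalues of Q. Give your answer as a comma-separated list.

Set up det(sI - Q) = 0.
Cofactor expansion gives p(s) = s^3 + 19s^2 + 68s - 220.
Rational-root test: s = -10 gives p(-10) = 0.
Dividing by (s + 10) leaves s^2 + 9s - 22.
The quadratic factors as (s + 11)·(s - 2).
Eigenvalues: -11, -10, 2.

-11, -10, 2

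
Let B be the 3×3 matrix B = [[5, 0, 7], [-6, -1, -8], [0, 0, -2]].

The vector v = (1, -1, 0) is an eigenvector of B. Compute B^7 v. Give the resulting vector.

(78125, -78125, 0)

First find the eigenvalue: Bv = (5, -5, 0) = 5·(1, -1, 0), so λ = 5.
Then B^7 v = λ^7·v = 5^7·(1, -1, 0) = 78125·(1, -1, 0) = (78125, -78125, 0).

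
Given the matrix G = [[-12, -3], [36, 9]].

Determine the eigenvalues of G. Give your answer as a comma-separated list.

-3, 0

det(G - λI) = (-12 - λ)(9 - λ) - (-3)·(36) = λ^2 + 3λ.
This factors as (λ + 3)·λ = 0.
Eigenvalues: -3, 0.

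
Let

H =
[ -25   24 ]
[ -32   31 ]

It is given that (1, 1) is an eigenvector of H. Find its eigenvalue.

Compute Hv: H·(1, 1) = (-1, -1).
Since Hv = λv, compare component 1: -1 = λ·1, so λ = -1.

-1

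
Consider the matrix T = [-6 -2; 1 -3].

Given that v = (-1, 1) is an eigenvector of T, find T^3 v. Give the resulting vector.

First find the eigenvalue: Tv = (4, -4) = -4·(-1, 1), so λ = -4.
Then T^3 v = λ^3·v = (-4)^3·(-1, 1) = -64·(-1, 1) = (64, -64).

(64, -64)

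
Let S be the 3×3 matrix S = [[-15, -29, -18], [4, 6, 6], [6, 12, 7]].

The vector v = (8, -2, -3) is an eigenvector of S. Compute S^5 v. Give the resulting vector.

(-8, 2, 3)

First find the eigenvalue: Sv = (-8, 2, 3) = -1·(8, -2, -3), so λ = -1.
Then S^5 v = λ^5·v = (-1)^5·(8, -2, -3) = -1·(8, -2, -3) = (-8, 2, 3).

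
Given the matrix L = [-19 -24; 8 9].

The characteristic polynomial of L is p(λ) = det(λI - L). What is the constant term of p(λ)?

p(λ) = λ^2 + 10λ + 21.
The constant term is 21.

21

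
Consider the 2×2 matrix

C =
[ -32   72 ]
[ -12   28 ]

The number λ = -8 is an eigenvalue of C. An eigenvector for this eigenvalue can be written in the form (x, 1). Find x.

3

We need (C + 8I)v = 0.
C + 8I = [[-24, 72], [-12, 36]].
Row 1: (-24)·x + (72)·1 = 0
Row 2: (-12)·x + (36)·1 = 0
Solving gives x = 3.
Check: C·(3, 1) = (-24, -8) = -8·(3, 1).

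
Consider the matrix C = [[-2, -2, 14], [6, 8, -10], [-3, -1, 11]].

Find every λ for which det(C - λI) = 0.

4, 6, 7

Set up det(lambda·I - C) = 0.
Expanding the 3×3 determinant: p(lambda) = lambda^3 - 17·lambda^2 + 94·lambda - 168.
Rational-root test: lambda = 4 gives p(4) = 0.
Factor out (lambda - 4): p(lambda) = (lambda - 4)·(lambda^2 - 13·lambda + 42).
The quadratic factors as (lambda - 6)·(lambda - 7).
Eigenvalues: 4, 6, 7.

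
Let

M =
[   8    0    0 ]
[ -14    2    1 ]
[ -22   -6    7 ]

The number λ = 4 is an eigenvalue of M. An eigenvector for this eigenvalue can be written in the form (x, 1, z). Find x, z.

We need (M - 4I)v = 0.
M - 4I = [[4, 0, 0], [-14, -2, 1], [-22, -6, 3]].
Row 1: (4)·x + (0)·1 + (0)·z = 0
Row 2: (-14)·x + (-2)·1 + (1)·z = 0
Row 3: (-22)·x + (-6)·1 + (3)·z = 0
Solving gives x = 0, z = 2.
Check: M·(0, 1, 2) = (0, 4, 8) = 4·(0, 1, 2).

0, 2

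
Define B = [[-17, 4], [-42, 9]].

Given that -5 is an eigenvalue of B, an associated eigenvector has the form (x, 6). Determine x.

2

We need (B + 5I)v = 0.
B + 5I = [[-12, 4], [-42, 14]].
Row 1: (-12)·x + (4)·6 = 0
Row 2: (-42)·x + (14)·6 = 0
Solving gives x = 2.
Check: B·(2, 6) = (-10, -30) = -5·(2, 6).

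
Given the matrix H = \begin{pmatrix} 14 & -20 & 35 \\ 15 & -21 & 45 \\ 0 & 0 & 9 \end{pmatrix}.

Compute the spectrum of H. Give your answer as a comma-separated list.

Set up det(λI - H) = 0.
Expanding the 3×3 determinant: p(λ) = λ^3 - 2λ^2 - 57λ - 54.
Rational-root test: λ = 9 gives p(9) = 0.
Factor out (λ - 9): p(λ) = (λ - 9)·(λ^2 + 7λ + 6).
The quadratic factors as (λ + 6)·(λ + 1).
Eigenvalues: -6, -1, 9.

-6, -1, 9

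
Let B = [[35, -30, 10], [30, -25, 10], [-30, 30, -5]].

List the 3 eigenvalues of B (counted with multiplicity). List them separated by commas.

-5, 5, 5

Compute the characteristic polynomial p(s) = det(sI - B).
Expanding along the first row, p(s) = s^3 - 5s^2 - 25s + 125.
Try s = -5: p(-5) = 0, so -5 is a root.
Factor out (s + 5): p(s) = (s + 5)·(s^2 - 10s + 25).
The quadratic factor is (s - 5)^2.
Eigenvalues: -5, 5, 5.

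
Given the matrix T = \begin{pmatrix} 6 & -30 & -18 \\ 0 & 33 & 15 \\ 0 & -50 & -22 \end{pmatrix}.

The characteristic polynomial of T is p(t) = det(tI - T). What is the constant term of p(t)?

-144

p(t) = t^3 - 17t^2 + 90t - 144.
The constant term is -144.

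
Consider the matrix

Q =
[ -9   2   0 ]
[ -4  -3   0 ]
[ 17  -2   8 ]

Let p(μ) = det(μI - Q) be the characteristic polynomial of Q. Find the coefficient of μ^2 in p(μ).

4

The coefficient of μ^2 of det(μI - Q) is −trace(Q).
trace(Q) = (-9) + (-3) + (8) = -4, so the coefficient is 4.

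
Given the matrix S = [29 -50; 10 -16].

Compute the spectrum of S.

det(S - sI) = (29 - s)(-16 - s) - (-50)·(10) = s^2 - 13s + 36.
This factors as (s - 4)·(s - 9) = 0.
Eigenvalues: 4, 9.

4, 9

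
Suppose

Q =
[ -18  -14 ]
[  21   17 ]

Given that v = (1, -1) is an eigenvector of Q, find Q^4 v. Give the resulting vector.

First find the eigenvalue: Qv = (-4, 4) = -4·(1, -1), so λ = -4.
Then Q^4 v = λ^4·v = (-4)^4·(1, -1) = 256·(1, -1) = (256, -256).

(256, -256)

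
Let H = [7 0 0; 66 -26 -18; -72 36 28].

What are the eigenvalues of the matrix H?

-8, 7, 10

Compute the characteristic polynomial p(λ) = det(λI - H).
Expanding along the first row, p(λ) = λ^3 - 9λ^2 - 66λ + 560.
Try λ = 7: p(7) = 0, so 7 is a root.
Dividing by (λ - 7) leaves λ^2 - 2λ - 80.
The quadratic factors as (λ + 8)·(λ - 10).
Eigenvalues: -8, 7, 10.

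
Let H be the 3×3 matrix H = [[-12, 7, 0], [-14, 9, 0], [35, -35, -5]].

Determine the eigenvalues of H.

The characteristic polynomial is p(r) = det(rI - H).
Expanding the 3×3 determinant: p(r) = r^3 + 8r^2 + 5r - 50.
Rational-root test: r = 2 gives p(2) = 0.
Factor out (r - 2): p(r) = (r - 2)·(r^2 + 10r + 25).
The quadratic factor is (r + 5)^2.
Eigenvalues: -5, -5, 2.

-5, -5, 2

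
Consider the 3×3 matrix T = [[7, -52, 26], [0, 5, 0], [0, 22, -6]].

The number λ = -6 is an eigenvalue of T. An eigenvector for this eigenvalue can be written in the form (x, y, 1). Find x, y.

-2, 0

We need (T + 6I)v = 0.
T + 6I = [[13, -52, 26], [0, 11, 0], [0, 22, 0]].
Row 1: (13)·x + (-52)·y + (26)·1 = 0
Row 2: (0)·x + (11)·y + (0)·1 = 0
Row 3: (0)·x + (22)·y + (0)·1 = 0
Solving gives x = -2, y = 0.
Check: T·(-2, 0, 1) = (12, 0, -6) = -6·(-2, 0, 1).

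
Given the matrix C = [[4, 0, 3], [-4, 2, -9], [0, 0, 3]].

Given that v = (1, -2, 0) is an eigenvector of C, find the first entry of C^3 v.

64

First find the eigenvalue: Cv = (4, -8, 0) = 4·(1, -2, 0), so λ = 4.
Then C^3 v = λ^3·v = 4^3·(1, -2, 0) = 64·(1, -2, 0) = (64, -128, 0).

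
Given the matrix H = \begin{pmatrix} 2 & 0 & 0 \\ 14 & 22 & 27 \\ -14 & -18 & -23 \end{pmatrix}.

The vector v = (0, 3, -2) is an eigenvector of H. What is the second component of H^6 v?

12288

First find the eigenvalue: Hv = (0, 12, -8) = 4·(0, 3, -2), so λ = 4.
Then H^6 v = λ^6·v = 4^6·(0, 3, -2) = 4096·(0, 3, -2) = (0, 12288, -8192).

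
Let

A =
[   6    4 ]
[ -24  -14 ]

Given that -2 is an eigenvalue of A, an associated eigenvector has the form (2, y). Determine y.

-4

We need (A + 2I)v = 0.
A + 2I = [[8, 4], [-24, -12]].
Row 1: (8)·2 + (4)·y = 0
Row 2: (-24)·2 + (-12)·y = 0
Solving gives y = -4.
Check: A·(2, -4) = (-4, 8) = -2·(2, -4).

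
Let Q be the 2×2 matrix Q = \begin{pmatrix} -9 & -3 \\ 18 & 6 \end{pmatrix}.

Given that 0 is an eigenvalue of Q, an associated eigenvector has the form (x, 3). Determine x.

-1

We need (Q)v = 0.
Q = [[-9, -3], [18, 6]].
Row 1: (-9)·x + (-3)·3 = 0
Row 2: (18)·x + (6)·3 = 0
Solving gives x = -1.
Check: Q·(-1, 3) = (0, 0) = 0·(-1, 3).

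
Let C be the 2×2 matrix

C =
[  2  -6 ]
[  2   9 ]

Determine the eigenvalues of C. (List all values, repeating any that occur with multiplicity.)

det(C - sI) = (2 - s)(9 - s) - (-6)·(2) = s^2 - 11s + 30.
This factors as (s - 5)·(s - 6) = 0.
Eigenvalues: 5, 6.

5, 6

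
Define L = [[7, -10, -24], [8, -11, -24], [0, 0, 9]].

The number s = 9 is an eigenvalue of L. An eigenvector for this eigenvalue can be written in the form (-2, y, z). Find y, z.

We need (L - 9I)v = 0.
L - 9I = [[-2, -10, -24], [8, -20, -24], [0, 0, 0]].
Row 1: (-2)·-2 + (-10)·y + (-24)·z = 0
Row 2: (8)·-2 + (-20)·y + (-24)·z = 0
Row 3: (0)·-2 + (0)·y + (0)·z = 0
Solving gives y = -2, z = 1.
Check: L·(-2, -2, 1) = (-18, -18, 9) = 9·(-2, -2, 1).

-2, 1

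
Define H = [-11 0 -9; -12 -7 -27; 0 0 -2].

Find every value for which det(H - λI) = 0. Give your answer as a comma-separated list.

The characteristic polynomial is p(t) = det(tI - H).
Expanding the 3×3 determinant: p(t) = t^3 + 20t^2 + 113t + 154.
Try t = -2: p(-2) = 0, so -2 is a root.
Factor out (t + 2): p(t) = (t + 2)·(t^2 + 18t + 77).
The quadratic factors as (t + 11)·(t + 7).
Eigenvalues: -11, -7, -2.

-11, -7, -2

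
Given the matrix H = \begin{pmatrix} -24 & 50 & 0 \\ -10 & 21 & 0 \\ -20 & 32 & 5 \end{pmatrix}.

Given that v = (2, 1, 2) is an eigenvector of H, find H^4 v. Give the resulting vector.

(2, 1, 2)

First find the eigenvalue: Hv = (2, 1, 2) = 1·(2, 1, 2), so λ = 1.
Then H^4 v = λ^4·v = 1^4·(2, 1, 2) = 1·(2, 1, 2) = (2, 1, 2).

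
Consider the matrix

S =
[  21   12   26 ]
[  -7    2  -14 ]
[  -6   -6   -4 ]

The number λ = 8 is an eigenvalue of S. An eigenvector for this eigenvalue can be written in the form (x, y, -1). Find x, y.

2, 0

We need (S - 8I)v = 0.
S - 8I = [[13, 12, 26], [-7, -6, -14], [-6, -6, -12]].
Row 1: (13)·x + (12)·y + (26)·-1 = 0
Row 2: (-7)·x + (-6)·y + (-14)·-1 = 0
Row 3: (-6)·x + (-6)·y + (-12)·-1 = 0
Solving gives x = 2, y = 0.
Check: S·(2, 0, -1) = (16, 0, -8) = 8·(2, 0, -1).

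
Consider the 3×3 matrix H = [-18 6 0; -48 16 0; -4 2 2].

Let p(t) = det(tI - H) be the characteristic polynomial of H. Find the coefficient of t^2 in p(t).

0

The coefficient of t^2 of det(tI - H) is −trace(H).
trace(H) = (-18) + (16) + (2) = 0, so the coefficient is 0.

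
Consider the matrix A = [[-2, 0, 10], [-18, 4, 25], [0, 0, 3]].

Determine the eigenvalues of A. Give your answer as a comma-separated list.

-2, 3, 4

The characteristic polynomial is p(λ) = det(λI - A).
Expanding along the first row, p(λ) = λ^3 - 5λ^2 - 2λ + 24.
Try λ = 3: p(3) = 0, so 3 is a root.
Dividing by (λ - 3) leaves λ^2 - 2λ - 8.
The quadratic factors as (λ + 2)·(λ - 4).
Eigenvalues: -2, 3, 4.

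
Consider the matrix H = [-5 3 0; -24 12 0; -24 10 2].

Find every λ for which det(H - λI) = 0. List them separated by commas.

2, 3, 4

Compute the characteristic polynomial p(s) = det(sI - H).
Cofactor expansion gives p(s) = s^3 - 9s^2 + 26s - 24.
Since p(2) = 0, s = 2 is a root.
Factor out (s - 2): p(s) = (s - 2)·(s^2 - 7s + 12).
The quadratic factors as (s - 3)·(s - 4).
Eigenvalues: 2, 3, 4.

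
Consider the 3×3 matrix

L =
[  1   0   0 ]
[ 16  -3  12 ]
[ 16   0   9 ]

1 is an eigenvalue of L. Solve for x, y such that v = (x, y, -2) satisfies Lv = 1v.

We need (L - 1I)v = 0.
L - 1I = [[0, 0, 0], [16, -4, 12], [16, 0, 8]].
Row 1: (0)·x + (0)·y + (0)·-2 = 0
Row 2: (16)·x + (-4)·y + (12)·-2 = 0
Row 3: (16)·x + (0)·y + (8)·-2 = 0
Solving gives x = 1, y = -2.
Check: L·(1, -2, -2) = (1, -2, -2) = 1·(1, -2, -2).

1, -2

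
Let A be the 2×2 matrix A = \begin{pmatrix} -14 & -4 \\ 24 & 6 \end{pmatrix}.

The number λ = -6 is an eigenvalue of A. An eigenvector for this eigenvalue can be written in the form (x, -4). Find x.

2

We need (A + 6I)v = 0.
A + 6I = [[-8, -4], [24, 12]].
Row 1: (-8)·x + (-4)·-4 = 0
Row 2: (24)·x + (12)·-4 = 0
Solving gives x = 2.
Check: A·(2, -4) = (-12, 24) = -6·(2, -4).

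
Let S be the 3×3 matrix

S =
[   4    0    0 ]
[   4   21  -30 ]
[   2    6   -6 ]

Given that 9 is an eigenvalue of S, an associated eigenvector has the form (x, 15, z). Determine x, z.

0, 6

We need (S - 9I)v = 0.
S - 9I = [[-5, 0, 0], [4, 12, -30], [2, 6, -15]].
Row 1: (-5)·x + (0)·15 + (0)·z = 0
Row 2: (4)·x + (12)·15 + (-30)·z = 0
Row 3: (2)·x + (6)·15 + (-15)·z = 0
Solving gives x = 0, z = 6.
Check: S·(0, 15, 6) = (0, 135, 54) = 9·(0, 15, 6).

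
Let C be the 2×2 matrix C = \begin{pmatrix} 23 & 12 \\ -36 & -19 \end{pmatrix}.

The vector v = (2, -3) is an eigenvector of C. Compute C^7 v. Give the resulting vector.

First find the eigenvalue: Cv = (10, -15) = 5·(2, -3), so λ = 5.
Then C^7 v = λ^7·v = 5^7·(2, -3) = 78125·(2, -3) = (156250, -234375).

(156250, -234375)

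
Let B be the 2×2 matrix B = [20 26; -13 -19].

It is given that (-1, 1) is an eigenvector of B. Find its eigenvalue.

Compute Bv: B·(-1, 1) = (6, -6).
Since Bv = λv, compare component 1: 6 = λ·-1, so λ = -6.

-6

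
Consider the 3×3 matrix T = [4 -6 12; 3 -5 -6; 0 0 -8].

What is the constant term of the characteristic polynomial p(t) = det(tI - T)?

p(0) = det(0·I − T) = det(−T) = (−1)^3·det(T).
det(T) = 16, so p(0) = -16.

-16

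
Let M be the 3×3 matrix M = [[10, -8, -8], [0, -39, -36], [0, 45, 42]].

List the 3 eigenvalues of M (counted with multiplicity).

The characteristic polynomial is p(λ) = det(λI - M).
Cofactor expansion gives p(λ) = λ^3 - 13λ^2 + 12λ + 180.
Since p(10) = 0, λ = 10 is a root.
Dividing by (λ - 10) leaves λ^2 - 3λ - 18.
The quadratic factors as (λ + 3)·(λ - 6).
Eigenvalues: -3, 6, 10.

-3, 6, 10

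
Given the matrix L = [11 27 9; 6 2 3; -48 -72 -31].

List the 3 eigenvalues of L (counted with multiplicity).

-7, -7, -4

The characteristic polynomial is p(r) = det(rI - L).
Cofactor expansion gives p(r) = r^3 + 18r^2 + 105r + 196.
Try r = -4: p(-4) = 0, so -4 is a root.
Factor out (r + 4): p(r) = (r + 4)·(r^2 + 14r + 49).
The quadratic factor is (r + 7)^2.
Eigenvalues: -7, -7, -4.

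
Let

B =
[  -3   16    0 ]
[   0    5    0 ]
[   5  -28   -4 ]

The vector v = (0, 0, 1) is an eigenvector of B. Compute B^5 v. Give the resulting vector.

(0, 0, -1024)

First find the eigenvalue: Bv = (0, 0, -4) = -4·(0, 0, 1), so λ = -4.
Then B^5 v = λ^5·v = (-4)^5·(0, 0, 1) = -1024·(0, 0, 1) = (0, 0, -1024).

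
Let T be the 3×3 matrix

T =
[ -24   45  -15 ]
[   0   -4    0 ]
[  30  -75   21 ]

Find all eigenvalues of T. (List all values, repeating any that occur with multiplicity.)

-9, -4, 6

The characteristic polynomial is p(μ) = det(μI - T).
Expanding the 3×3 determinant: p(μ) = μ^3 + 7μ^2 - 42μ - 216.
Rational-root test: μ = -9 gives p(-9) = 0.
Dividing by (μ + 9) leaves μ^2 - 2μ - 24.
The quadratic factors as (μ + 4)·(μ - 6).
Eigenvalues: -9, -4, 6.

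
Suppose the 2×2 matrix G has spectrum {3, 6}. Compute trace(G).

9

trace(G) is the sum of the eigenvalues: (3) + (6) = 9.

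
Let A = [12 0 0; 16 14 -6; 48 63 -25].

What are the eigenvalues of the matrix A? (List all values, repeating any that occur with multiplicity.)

Compute the characteristic polynomial p(r) = det(rI - A).
Expanding along the first row, p(r) = r^3 - r^2 - 104r - 336.
Rational-root test: r = -4 gives p(-4) = 0.
Factor out (r + 4): p(r) = (r + 4)·(r^2 - 5r - 84).
The quadratic factors as (r + 7)·(r - 12).
Eigenvalues: -7, -4, 12.

-7, -4, 12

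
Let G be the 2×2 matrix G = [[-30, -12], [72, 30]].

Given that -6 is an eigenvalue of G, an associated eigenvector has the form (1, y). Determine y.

We need (G + 6I)v = 0.
G + 6I = [[-24, -12], [72, 36]].
Row 1: (-24)·1 + (-12)·y = 0
Row 2: (72)·1 + (36)·y = 0
Solving gives y = -2.
Check: G·(1, -2) = (-6, 12) = -6·(1, -2).

-2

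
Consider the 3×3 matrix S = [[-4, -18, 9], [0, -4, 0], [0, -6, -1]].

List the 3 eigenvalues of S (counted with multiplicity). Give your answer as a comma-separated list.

-4, -4, -1

Compute the characteristic polynomial p(r) = det(rI - S).
Expanding the 3×3 determinant: p(r) = r^3 + 9r^2 + 24r + 16.
Try r = -1: p(-1) = 0, so -1 is a root.
Dividing by (r + 1) leaves r^2 + 8r + 16.
The quadratic factor is (r + 4)^2.
Eigenvalues: -4, -4, -1.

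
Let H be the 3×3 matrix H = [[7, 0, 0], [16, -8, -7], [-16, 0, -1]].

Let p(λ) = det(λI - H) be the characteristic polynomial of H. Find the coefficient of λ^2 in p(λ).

The coefficient of λ^2 of det(λI - H) is −trace(H).
trace(H) = (7) + (-8) + (-1) = -2, so the coefficient is 2.

2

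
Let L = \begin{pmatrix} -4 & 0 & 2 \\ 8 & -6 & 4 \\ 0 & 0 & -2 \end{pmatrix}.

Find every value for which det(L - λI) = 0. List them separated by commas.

-6, -4, -2

Compute the characteristic polynomial p(r) = det(rI - L).
Cofactor expansion gives p(r) = r^3 + 12r^2 + 44r + 48.
Try r = -6: p(-6) = 0, so -6 is a root.
Factor out (r + 6): p(r) = (r + 6)·(r^2 + 6r + 8).
The quadratic factors as (r + 4)·(r + 2).
Eigenvalues: -6, -4, -2.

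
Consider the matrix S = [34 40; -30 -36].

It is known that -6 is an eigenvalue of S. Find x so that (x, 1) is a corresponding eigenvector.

We need (S + 6I)v = 0.
S + 6I = [[40, 40], [-30, -30]].
Row 1: (40)·x + (40)·1 = 0
Row 2: (-30)·x + (-30)·1 = 0
Solving gives x = -1.
Check: S·(-1, 1) = (6, -6) = -6·(-1, 1).

-1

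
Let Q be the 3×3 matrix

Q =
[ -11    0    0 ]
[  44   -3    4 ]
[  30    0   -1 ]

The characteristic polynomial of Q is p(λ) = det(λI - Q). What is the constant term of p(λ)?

33

p(λ) = λ^3 + 15λ^2 + 47λ + 33.
The constant term is 33.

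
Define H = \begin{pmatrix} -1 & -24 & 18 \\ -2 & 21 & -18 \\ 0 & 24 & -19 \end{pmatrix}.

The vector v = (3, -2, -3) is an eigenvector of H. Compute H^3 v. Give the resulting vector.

(-81, 54, 81)

First find the eigenvalue: Hv = (-9, 6, 9) = -3·(3, -2, -3), so λ = -3.
Then H^3 v = λ^3·v = (-3)^3·(3, -2, -3) = -27·(3, -2, -3) = (-81, 54, 81).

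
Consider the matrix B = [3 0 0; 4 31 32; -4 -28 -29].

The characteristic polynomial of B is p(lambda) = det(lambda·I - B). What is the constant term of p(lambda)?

9

p(lambda) = lambda^3 - 5·lambda^2 + 3·lambda + 9.
The constant term is 9.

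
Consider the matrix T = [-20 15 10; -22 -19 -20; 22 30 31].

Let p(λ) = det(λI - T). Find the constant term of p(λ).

p(λ) = λ^3 + 8λ^2 - 119λ - 990.
The constant term is -990.

-990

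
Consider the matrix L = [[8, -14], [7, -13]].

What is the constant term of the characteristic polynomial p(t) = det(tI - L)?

-6

p(0) = det(0·I − L) = det(−L) = (−1)^2·det(L).
det(L) = -6, so p(0) = -6.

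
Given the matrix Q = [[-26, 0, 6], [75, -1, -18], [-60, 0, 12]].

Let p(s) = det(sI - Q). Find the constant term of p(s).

p(s) = s^3 + 15s^2 + 62s + 48.
The constant term is 48.

48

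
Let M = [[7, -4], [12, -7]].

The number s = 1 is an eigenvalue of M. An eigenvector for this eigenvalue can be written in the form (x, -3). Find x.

We need (M - 1I)v = 0.
M - 1I = [[6, -4], [12, -8]].
Row 1: (6)·x + (-4)·-3 = 0
Row 2: (12)·x + (-8)·-3 = 0
Solving gives x = -2.
Check: M·(-2, -3) = (-2, -3) = 1·(-2, -3).

-2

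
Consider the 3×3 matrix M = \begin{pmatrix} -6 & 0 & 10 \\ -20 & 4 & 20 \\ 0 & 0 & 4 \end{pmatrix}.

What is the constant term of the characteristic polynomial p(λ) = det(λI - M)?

p(0) = det(0·I − M) = det(−M) = (−1)^3·det(M).
det(M) = -96, so p(0) = 96.

96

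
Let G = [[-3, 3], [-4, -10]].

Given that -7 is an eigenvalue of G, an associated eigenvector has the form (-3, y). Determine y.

4

We need (G + 7I)v = 0.
G + 7I = [[4, 3], [-4, -3]].
Row 1: (4)·-3 + (3)·y = 0
Row 2: (-4)·-3 + (-3)·y = 0
Solving gives y = 4.
Check: G·(-3, 4) = (21, -28) = -7·(-3, 4).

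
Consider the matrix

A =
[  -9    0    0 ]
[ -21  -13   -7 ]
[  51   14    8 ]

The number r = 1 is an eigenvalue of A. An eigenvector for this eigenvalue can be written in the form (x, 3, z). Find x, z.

0, -6

We need (A - 1I)v = 0.
A - 1I = [[-10, 0, 0], [-21, -14, -7], [51, 14, 7]].
Row 1: (-10)·x + (0)·3 + (0)·z = 0
Row 2: (-21)·x + (-14)·3 + (-7)·z = 0
Row 3: (51)·x + (14)·3 + (7)·z = 0
Solving gives x = 0, z = -6.
Check: A·(0, 3, -6) = (0, 3, -6) = 1·(0, 3, -6).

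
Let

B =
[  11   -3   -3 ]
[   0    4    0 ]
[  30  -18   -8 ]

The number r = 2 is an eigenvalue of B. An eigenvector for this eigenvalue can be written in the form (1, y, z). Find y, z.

0, 3

We need (B - 2I)v = 0.
B - 2I = [[9, -3, -3], [0, 2, 0], [30, -18, -10]].
Row 1: (9)·1 + (-3)·y + (-3)·z = 0
Row 2: (0)·1 + (2)·y + (0)·z = 0
Row 3: (30)·1 + (-18)·y + (-10)·z = 0
Solving gives y = 0, z = 3.
Check: B·(1, 0, 3) = (2, 0, 6) = 2·(1, 0, 3).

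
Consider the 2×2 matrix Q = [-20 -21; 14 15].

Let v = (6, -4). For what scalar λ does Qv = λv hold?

Compute Qv: Q·(6, -4) = (-36, 24).
Since Qv = λv, compare component 1: -36 = λ·6, so λ = -6.

-6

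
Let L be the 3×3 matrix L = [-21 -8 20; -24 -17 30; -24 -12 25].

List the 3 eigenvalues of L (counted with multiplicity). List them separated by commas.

-5, -5, -3

The characteristic polynomial is p(λ) = det(λI - L).
Expanding the 3×3 determinant: p(λ) = λ^3 + 13λ^2 + 55λ + 75.
Rational-root test: λ = -3 gives p(-3) = 0.
Dividing by (λ + 3) leaves λ^2 + 10λ + 25.
The quadratic factor is (λ + 5)^2.
Eigenvalues: -5, -5, -3.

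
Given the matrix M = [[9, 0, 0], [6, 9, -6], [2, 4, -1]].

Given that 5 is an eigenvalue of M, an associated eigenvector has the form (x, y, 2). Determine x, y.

0, 3

We need (M - 5I)v = 0.
M - 5I = [[4, 0, 0], [6, 4, -6], [2, 4, -6]].
Row 1: (4)·x + (0)·y + (0)·2 = 0
Row 2: (6)·x + (4)·y + (-6)·2 = 0
Row 3: (2)·x + (4)·y + (-6)·2 = 0
Solving gives x = 0, y = 3.
Check: M·(0, 3, 2) = (0, 15, 10) = 5·(0, 3, 2).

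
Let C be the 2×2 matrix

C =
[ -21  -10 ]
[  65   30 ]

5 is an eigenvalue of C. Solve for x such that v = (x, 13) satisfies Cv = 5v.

-5

We need (C - 5I)v = 0.
C - 5I = [[-26, -10], [65, 25]].
Row 1: (-26)·x + (-10)·13 = 0
Row 2: (65)·x + (25)·13 = 0
Solving gives x = -5.
Check: C·(-5, 13) = (-25, 65) = 5·(-5, 13).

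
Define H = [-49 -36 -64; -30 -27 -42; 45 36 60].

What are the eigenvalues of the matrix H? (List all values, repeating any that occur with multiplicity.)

The characteristic polynomial is p(lambda) = det(lambda·I - H).
Expanding along the first row, p(lambda) = lambda^3 + 16·lambda^2 + 75·lambda + 108.
Since p(-3) = 0, lambda = -3 is a root.
Dividing by (lambda + 3) leaves lambda^2 + 13·lambda + 36.
The quadratic factors as (lambda + 9)·(lambda + 4).
Eigenvalues: -9, -4, -3.

-9, -4, -3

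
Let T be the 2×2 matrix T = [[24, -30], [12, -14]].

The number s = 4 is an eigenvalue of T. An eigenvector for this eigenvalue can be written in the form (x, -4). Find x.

We need (T - 4I)v = 0.
T - 4I = [[20, -30], [12, -18]].
Row 1: (20)·x + (-30)·-4 = 0
Row 2: (12)·x + (-18)·-4 = 0
Solving gives x = -6.
Check: T·(-6, -4) = (-24, -16) = 4·(-6, -4).

-6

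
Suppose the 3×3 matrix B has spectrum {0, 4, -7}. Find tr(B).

trace(B) is the sum of the eigenvalues: (0) + (4) + (-7) = -3.

-3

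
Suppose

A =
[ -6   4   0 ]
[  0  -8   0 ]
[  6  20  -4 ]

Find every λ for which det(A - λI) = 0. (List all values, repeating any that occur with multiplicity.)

Set up det(rI - A) = 0.
Cofactor expansion gives p(r) = r^3 + 18r^2 + 104r + 192.
Rational-root test: r = -4 gives p(-4) = 0.
Factor out (r + 4): p(r) = (r + 4)·(r^2 + 14r + 48).
The quadratic factors as (r + 8)·(r + 6).
Eigenvalues: -8, -6, -4.

-8, -6, -4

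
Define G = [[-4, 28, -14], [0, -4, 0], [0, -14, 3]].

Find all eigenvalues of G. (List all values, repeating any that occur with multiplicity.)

Set up det(tI - G) = 0.
Expanding along the first row, p(t) = t^3 + 5t^2 - 8t - 48.
Try t = 3: p(3) = 0, so 3 is a root.
Dividing by (t - 3) leaves t^2 + 8t + 16.
The quadratic factor is (t + 4)^2.
Eigenvalues: -4, -4, 3.

-4, -4, 3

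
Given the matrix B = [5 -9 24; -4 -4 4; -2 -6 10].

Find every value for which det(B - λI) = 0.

1, 2, 8

Compute the characteristic polynomial p(λ) = det(λI - B).
Expanding along the first row, p(λ) = λ^3 - 11λ^2 + 26λ - 16.
Rational-root test: λ = 1 gives p(1) = 0.
Factor out (λ - 1): p(λ) = (λ - 1)·(λ^2 - 10λ + 16).
The quadratic factors as (λ - 2)·(λ - 8).
Eigenvalues: 1, 2, 8.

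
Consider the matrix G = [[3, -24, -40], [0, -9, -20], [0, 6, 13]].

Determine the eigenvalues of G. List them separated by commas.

Compute the characteristic polynomial p(t) = det(tI - G).
Expanding along the first row, p(t) = t^3 - 7t^2 + 15t - 9.
Since p(1) = 0, t = 1 is a root.
Factor out (t - 1): p(t) = (t - 1)·(t^2 - 6t + 9).
The quadratic factor is (t - 3)^2.
Eigenvalues: 1, 3, 3.

1, 3, 3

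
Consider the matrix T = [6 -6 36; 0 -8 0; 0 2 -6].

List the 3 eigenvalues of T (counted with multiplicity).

-8, -6, 6

The characteristic polynomial is p(λ) = det(λI - T).
Expanding along the first row, p(λ) = λ^3 + 8λ^2 - 36λ - 288.
Since p(6) = 0, λ = 6 is a root.
Factor out (λ - 6): p(λ) = (λ - 6)·(λ^2 + 14λ + 48).
The quadratic factors as (λ + 8)·(λ + 6).
Eigenvalues: -8, -6, 6.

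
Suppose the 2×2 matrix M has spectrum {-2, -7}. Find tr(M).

trace(M) is the sum of the eigenvalues: (-2) + (-7) = -9.

-9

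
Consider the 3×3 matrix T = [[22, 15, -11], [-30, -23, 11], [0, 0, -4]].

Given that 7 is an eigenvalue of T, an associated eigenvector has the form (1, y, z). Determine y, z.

-1, 0

We need (T - 7I)v = 0.
T - 7I = [[15, 15, -11], [-30, -30, 11], [0, 0, -11]].
Row 1: (15)·1 + (15)·y + (-11)·z = 0
Row 2: (-30)·1 + (-30)·y + (11)·z = 0
Row 3: (0)·1 + (0)·y + (-11)·z = 0
Solving gives y = -1, z = 0.
Check: T·(1, -1, 0) = (7, -7, 0) = 7·(1, -1, 0).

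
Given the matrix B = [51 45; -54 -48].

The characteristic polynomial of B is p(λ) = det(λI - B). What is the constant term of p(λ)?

-18

p(λ) = λ^2 - 3λ - 18.
The constant term is -18.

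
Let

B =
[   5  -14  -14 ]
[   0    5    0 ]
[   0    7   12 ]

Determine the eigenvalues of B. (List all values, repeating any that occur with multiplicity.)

Compute the characteristic polynomial p(lambda) = det(lambda·I - B).
Expanding the 3×3 determinant: p(lambda) = lambda^3 - 22·lambda^2 + 145·lambda - 300.
Rational-root test: lambda = 5 gives p(5) = 0.
Dividing by (lambda - 5) leaves lambda^2 - 17·lambda + 60.
The quadratic factors as (lambda - 5)·(lambda - 12).
Eigenvalues: 5, 5, 12.

5, 5, 12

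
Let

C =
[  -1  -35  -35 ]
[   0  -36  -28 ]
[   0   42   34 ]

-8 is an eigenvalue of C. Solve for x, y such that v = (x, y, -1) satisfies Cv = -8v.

0, 1

We need (C + 8I)v = 0.
C + 8I = [[7, -35, -35], [0, -28, -28], [0, 42, 42]].
Row 1: (7)·x + (-35)·y + (-35)·-1 = 0
Row 2: (0)·x + (-28)·y + (-28)·-1 = 0
Row 3: (0)·x + (42)·y + (42)·-1 = 0
Solving gives x = 0, y = 1.
Check: C·(0, 1, -1) = (0, -8, 8) = -8·(0, 1, -1).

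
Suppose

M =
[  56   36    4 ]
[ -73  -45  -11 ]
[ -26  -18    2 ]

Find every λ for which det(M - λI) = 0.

0, 4, 9

The characteristic polynomial is p(s) = det(sI - M).
Expanding the 3×3 determinant: p(s) = s^3 - 13s^2 + 36s.
Try s = 0: p(0) = 0, so 0 is a root.
Dividing by s leaves s^2 - 13s + 36.
The quadratic factors as (s - 4)·(s - 9).
Eigenvalues: 0, 4, 9.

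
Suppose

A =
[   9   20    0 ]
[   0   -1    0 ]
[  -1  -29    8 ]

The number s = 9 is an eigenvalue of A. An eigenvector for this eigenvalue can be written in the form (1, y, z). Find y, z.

0, -1

We need (A - 9I)v = 0.
A - 9I = [[0, 20, 0], [0, -10, 0], [-1, -29, -1]].
Row 1: (0)·1 + (20)·y + (0)·z = 0
Row 2: (0)·1 + (-10)·y + (0)·z = 0
Row 3: (-1)·1 + (-29)·y + (-1)·z = 0
Solving gives y = 0, z = -1.
Check: A·(1, 0, -1) = (9, 0, -9) = 9·(1, 0, -1).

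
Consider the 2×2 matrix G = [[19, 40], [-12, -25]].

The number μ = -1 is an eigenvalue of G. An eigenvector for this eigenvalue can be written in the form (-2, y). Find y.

We need (G + 1I)v = 0.
G + 1I = [[20, 40], [-12, -24]].
Row 1: (20)·-2 + (40)·y = 0
Row 2: (-12)·-2 + (-24)·y = 0
Solving gives y = 1.
Check: G·(-2, 1) = (2, -1) = -1·(-2, 1).

1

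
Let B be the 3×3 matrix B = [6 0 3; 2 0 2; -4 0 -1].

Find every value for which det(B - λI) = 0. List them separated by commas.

0, 2, 3

The characteristic polynomial is p(s) = det(sI - B).
Expanding along the first row, p(s) = s^3 - 5s^2 + 6s.
Try s = 3: p(3) = 0, so 3 is a root.
Factor out (s - 3): p(s) = (s - 3)·(s^2 - 2s).
The quadratic factors as s·(s - 2).
Eigenvalues: 0, 2, 3.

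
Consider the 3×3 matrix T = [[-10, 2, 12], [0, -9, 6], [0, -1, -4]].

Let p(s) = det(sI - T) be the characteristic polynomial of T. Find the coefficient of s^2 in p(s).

The coefficient of s^2 of det(sI - T) is −trace(T).
trace(T) = (-10) + (-9) + (-4) = -23, so the coefficient is 23.

23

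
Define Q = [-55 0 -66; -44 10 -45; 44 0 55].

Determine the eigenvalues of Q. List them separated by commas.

Set up det(tI - Q) = 0.
Expanding along the first row, p(t) = t^3 - 10t^2 - 121t + 1210.
Rational-root test: t = 10 gives p(10) = 0.
Factor out (t - 10): p(t) = (t - 10)·(t^2 - 121).
The quadratic factors as (t + 11)·(t - 11).
Eigenvalues: -11, 10, 11.

-11, 10, 11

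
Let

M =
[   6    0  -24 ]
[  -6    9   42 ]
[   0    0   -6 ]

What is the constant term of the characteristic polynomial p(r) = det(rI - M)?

p(0) = det(0·I − M) = det(−M) = (−1)^3·det(M).
det(M) = -324, so p(0) = 324.

324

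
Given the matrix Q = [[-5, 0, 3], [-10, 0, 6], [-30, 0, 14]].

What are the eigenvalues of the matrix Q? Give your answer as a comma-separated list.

0, 4, 5

Set up det(lambda·I - Q) = 0.
Expanding the 3×3 determinant: p(lambda) = lambda^3 - 9·lambda^2 + 20·lambda.
Rational-root test: lambda = 4 gives p(4) = 0.
Factor out (lambda - 4): p(lambda) = (lambda - 4)·(lambda^2 - 5·lambda).
The quadratic factors as lambda·(lambda - 5).
Eigenvalues: 0, 4, 5.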